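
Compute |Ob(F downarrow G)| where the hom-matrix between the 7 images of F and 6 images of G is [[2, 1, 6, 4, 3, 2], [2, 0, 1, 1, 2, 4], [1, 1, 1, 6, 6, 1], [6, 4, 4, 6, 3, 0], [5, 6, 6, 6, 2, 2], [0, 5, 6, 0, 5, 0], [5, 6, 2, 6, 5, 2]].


Objects of (F downarrow G) are triples (a, b, h: F(a)->G(b)).
The count equals the sum of all entries in the hom-matrix.
sum(row 0) = 18
sum(row 1) = 10
sum(row 2) = 16
sum(row 3) = 23
sum(row 4) = 27
sum(row 5) = 16
sum(row 6) = 26
Grand total = 136

136


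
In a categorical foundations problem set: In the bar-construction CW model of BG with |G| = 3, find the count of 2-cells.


In the bar-construction CW model of BG, the n-cells are indexed by
n-tuples [g_1|...|g_n] of non-identity elements of G (degenerate
simplices with some g_i = e do not contribute cells), so there are
(|G| - 1)^n n-cells.
For dim = 2 with |G| = 3:
cells = (3 - 1)^2 = 2^2 = 4

4


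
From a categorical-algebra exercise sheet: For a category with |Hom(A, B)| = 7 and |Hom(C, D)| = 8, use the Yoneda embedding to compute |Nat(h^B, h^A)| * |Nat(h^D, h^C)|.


By the Yoneda lemma, Nat(h^B, h^A) is isomorphic to Hom(A, B),
so |Nat(h^B, h^A)| = |Hom(A, B)| and |Nat(h^D, h^C)| = |Hom(C, D)|.
|Hom(A, B)| = 7, |Hom(C, D)| = 8.
|Nat(h^B, h^A) x Nat(h^D, h^C)| = 7 * 8 = 56

56


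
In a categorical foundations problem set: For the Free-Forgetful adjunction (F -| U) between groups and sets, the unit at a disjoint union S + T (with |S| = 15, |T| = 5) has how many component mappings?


The unit eta_X: X -> U(F(X)) of the Free-Forgetful adjunction
maps each element of X to a generator of F(X). For X = S + T (disjoint
union in Set), |S + T| = |S| + |T|.
Total mappings = 15 + 5 = 20.

20


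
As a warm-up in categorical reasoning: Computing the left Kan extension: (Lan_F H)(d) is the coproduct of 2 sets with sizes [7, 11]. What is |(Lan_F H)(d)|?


Pointwise, the left Kan extension (Lan_F H)(d) is the colimit, indexed
by the comma category (F downarrow d), of H composed with the
projection (F downarrow d) -> C. Here that colimit is given
as a coproduct (disjoint union) of sets, so its cardinality is the
sum of the sizes of the summands.
Coproduct of sets with sizes: 7 + 11
= 18

18


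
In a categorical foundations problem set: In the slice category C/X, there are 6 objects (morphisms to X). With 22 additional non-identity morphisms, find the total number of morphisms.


In the slice category C/X, objects are morphisms to X.
Identity morphisms: 6 (one per object of C/X).
Non-identity morphisms: 22.
Total = 6 + 22 = 28

28


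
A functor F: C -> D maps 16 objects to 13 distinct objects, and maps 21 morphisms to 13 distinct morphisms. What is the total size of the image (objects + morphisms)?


The image of F consists of distinct objects and distinct morphisms.
|Im(F)| on objects = 13
|Im(F)| on morphisms = 13
Total image cardinality = 13 + 13 = 26

26


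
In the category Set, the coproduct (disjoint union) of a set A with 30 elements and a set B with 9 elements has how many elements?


In Set, the coproduct A + B is the disjoint union.
|A + B| = |A| + |B| = 30 + 9 = 39

39


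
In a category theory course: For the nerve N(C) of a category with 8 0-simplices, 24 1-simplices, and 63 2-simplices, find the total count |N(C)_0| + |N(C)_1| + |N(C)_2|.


The 2-skeleton of the nerve N(C) consists of simplices in dimensions 0, 1, 2:
  |N(C)_0| = 8 (objects)
  |N(C)_1| = 24 (morphisms)
  |N(C)_2| = 63 (composable pairs)
Total = 8 + 24 + 63 = 95

95


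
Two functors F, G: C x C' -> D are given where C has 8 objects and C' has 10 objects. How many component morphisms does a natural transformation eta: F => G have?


A natural transformation eta: F => G assigns one component morphism per
object of the domain category.
The domain is the product category C x C', so
|Ob(C x C')| = |Ob(C)| * |Ob(C')| = 8 * 10 = 80.
Therefore eta has 80 component morphisms.

80


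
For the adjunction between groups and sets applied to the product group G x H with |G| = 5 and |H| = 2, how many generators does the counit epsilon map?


The counit epsilon_K: F(U(K)) -> K of the Free-Forgetful adjunction
maps |K| generators of F(U(K)) into K. For K = G x H (the product group),
|G x H| = |G| * |H|.
Total generators mapped = 5 * 2 = 10.

10


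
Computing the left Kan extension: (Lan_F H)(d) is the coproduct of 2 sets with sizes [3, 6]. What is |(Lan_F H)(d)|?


Pointwise, the left Kan extension (Lan_F H)(d) is the colimit, indexed
by the comma category (F downarrow d), of H composed with the
projection (F downarrow d) -> C. Here that colimit is given
as a coproduct (disjoint union) of sets, so its cardinality is the
sum of the sizes of the summands.
Coproduct of sets with sizes: 3 + 6
= 9

9


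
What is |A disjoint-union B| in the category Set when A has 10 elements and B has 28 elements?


In Set, the coproduct A + B is the disjoint union.
|A + B| = |A| + |B| = 10 + 28 = 38

38


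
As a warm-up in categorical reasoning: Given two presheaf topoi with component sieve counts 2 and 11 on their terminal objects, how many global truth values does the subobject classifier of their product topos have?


In a product of presheaf topoi E_1 x E_2, the subobject classifier
is Omega = Omega_1 x Omega_2 (componentwise), so
|Omega(top)| = |Omega_1(top_1)| * |Omega_2(top_2)|.
= 2 * 11 = 22.

22


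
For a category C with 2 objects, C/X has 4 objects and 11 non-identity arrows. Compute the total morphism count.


In the slice category C/X, objects are morphisms to X.
Identity morphisms: 4 (one per object of C/X).
Non-identity morphisms: 11.
Total = 4 + 11 = 15

15


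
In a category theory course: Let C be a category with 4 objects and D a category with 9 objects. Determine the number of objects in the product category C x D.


The product category C x D has objects that are pairs (c, d).
Number of pairs = |Ob(C)| * |Ob(D)| = 4 * 9 = 36

36


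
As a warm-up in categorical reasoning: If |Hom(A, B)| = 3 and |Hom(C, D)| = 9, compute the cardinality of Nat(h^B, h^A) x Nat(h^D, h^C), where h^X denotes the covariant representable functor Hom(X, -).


By the Yoneda lemma, Nat(h^B, h^A) is isomorphic to Hom(A, B),
so |Nat(h^B, h^A)| = |Hom(A, B)| and |Nat(h^D, h^C)| = |Hom(C, D)|.
|Hom(A, B)| = 3, |Hom(C, D)| = 9.
|Nat(h^B, h^A) x Nat(h^D, h^C)| = 3 * 9 = 27

27


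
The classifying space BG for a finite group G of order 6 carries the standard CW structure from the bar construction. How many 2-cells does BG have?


In the bar-construction CW model of BG, the n-cells are indexed by
n-tuples [g_1|...|g_n] of non-identity elements of G (degenerate
simplices with some g_i = e do not contribute cells), so there are
(|G| - 1)^n n-cells.
For dim = 2 with |G| = 6:
cells = (6 - 1)^2 = 5^2 = 25

25


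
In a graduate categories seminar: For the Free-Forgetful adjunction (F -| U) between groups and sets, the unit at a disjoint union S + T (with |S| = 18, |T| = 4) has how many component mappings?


The unit eta_X: X -> U(F(X)) of the Free-Forgetful adjunction
maps each element of X to a generator of F(X). For X = S + T (disjoint
union in Set), |S + T| = |S| + |T|.
Total mappings = 18 + 4 = 22.

22


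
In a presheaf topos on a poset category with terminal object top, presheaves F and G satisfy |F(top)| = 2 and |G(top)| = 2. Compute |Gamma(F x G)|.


Global sections of a presheaf on a poset with terminal top satisfy
Gamma(H) ~ H(top). Presheaves admit pointwise products, so
(F x G)(top) = F(top) x G(top) (Cartesian product).
|Gamma(F x G)| = |F(top)| * |G(top)| = 2 * 2 = 4.

4


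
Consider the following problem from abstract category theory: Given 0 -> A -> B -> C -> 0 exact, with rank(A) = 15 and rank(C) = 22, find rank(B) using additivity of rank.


For a short exact sequence 0 -> A -> B -> C -> 0,
rank is additive: rank(B) = rank(A) + rank(C).
rank(B) = 15 + 22 = 37

37


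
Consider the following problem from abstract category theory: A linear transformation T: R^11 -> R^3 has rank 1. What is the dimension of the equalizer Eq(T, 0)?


The equalizer of f and the zero map is ker(f).
By the rank-nullity theorem: dim(ker(f)) = dim(domain) - rank(f).
dim(ker(f)) = 11 - 1 = 10

10


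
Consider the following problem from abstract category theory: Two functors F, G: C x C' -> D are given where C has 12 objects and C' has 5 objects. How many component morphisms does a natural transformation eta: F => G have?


A natural transformation eta: F => G assigns one component morphism per
object of the domain category.
The domain is the product category C x C', so
|Ob(C x C')| = |Ob(C)| * |Ob(C')| = 12 * 5 = 60.
Therefore eta has 60 component morphisms.

60


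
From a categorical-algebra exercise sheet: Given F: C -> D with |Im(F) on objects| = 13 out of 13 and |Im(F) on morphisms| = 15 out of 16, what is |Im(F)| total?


The image of F consists of distinct objects and distinct morphisms.
|Im(F)| on objects = 13
|Im(F)| on morphisms = 15
Total image cardinality = 13 + 15 = 28

28


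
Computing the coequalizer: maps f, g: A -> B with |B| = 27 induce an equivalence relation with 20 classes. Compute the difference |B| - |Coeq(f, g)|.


The coequalizer Coeq(f, g) = B / ~ has one element per equivalence class.
|B| = 27, |Coeq(f, g)| = 20.
|B| - |Coeq(f, g)| = 27 - 20 = 7.

7


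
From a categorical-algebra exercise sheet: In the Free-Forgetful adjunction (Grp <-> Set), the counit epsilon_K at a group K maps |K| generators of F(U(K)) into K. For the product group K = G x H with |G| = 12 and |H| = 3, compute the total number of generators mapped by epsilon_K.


The counit epsilon_K: F(U(K)) -> K of the Free-Forgetful adjunction
maps |K| generators of F(U(K)) into K. For K = G x H (the product group),
|G x H| = |G| * |H|.
Total generators mapped = 12 * 3 = 36.

36


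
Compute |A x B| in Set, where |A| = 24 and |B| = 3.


In Set, the product A x B is the Cartesian product.
By the universal property, |A x B| = |A| * |B|.
|A x B| = 24 * 3 = 72

72


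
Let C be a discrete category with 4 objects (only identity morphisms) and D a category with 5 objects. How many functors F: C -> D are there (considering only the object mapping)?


A functor from a discrete category C to D is determined by
where each object maps. Each of the 4 objects of C can map
to any of the 5 objects of D independently.
Number of functors = 5^4 = 625

625


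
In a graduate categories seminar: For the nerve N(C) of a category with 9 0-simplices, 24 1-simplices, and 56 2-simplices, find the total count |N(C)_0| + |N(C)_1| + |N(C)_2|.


The 2-skeleton of the nerve N(C) consists of simplices in dimensions 0, 1, 2:
  |N(C)_0| = 9 (objects)
  |N(C)_1| = 24 (morphisms)
  |N(C)_2| = 56 (composable pairs)
Total = 9 + 24 + 56 = 89

89


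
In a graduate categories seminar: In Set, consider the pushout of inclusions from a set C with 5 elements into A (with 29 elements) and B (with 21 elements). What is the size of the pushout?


The pushout A +_C B identifies the images of C in A and B.
|A +_C B| = |A| + |B| - |C| (for injections).
= 29 + 21 - 5 = 45

45


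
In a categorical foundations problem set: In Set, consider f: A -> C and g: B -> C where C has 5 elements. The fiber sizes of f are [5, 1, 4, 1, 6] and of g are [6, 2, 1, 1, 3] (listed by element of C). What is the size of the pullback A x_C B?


The pullback A x_C B consists of pairs (a, b) with f(a) = g(b).
For each element c in C, the fiber product has |f^-1(c)| * |g^-1(c)| elements.
Summing over C: 5 * 6 + 1 * 2 + 4 * 1 + 1 * 1 + 6 * 3
= 30 + 2 + 4 + 1 + 18 = 55

55


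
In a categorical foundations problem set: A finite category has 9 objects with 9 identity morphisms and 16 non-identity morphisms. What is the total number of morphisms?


Each object has an identity morphism, giving 9 identities.
Adding the 16 non-identity morphisms:
Total = 9 + 16 = 25

25


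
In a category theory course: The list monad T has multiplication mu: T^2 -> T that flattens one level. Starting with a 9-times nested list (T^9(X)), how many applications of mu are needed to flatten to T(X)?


Each application of mu: T^2 -> T removes one layer of nesting.
Starting at depth 9 (i.e., T^9(X)), we need to reach T(X).
Number of mu applications = 9 - 1 = 8

8


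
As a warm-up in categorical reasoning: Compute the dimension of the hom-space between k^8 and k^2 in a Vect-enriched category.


In Vect-enriched categories, Hom(k^n, k^m) is the space of m x n matrices.
dim(Hom(k^8, k^2)) = 2 * 8 = 16

16


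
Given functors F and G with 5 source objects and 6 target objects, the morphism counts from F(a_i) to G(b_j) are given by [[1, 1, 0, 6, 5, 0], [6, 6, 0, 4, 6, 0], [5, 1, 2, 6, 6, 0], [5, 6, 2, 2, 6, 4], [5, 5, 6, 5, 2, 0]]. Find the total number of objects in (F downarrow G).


Objects of (F downarrow G) are triples (a, b, h: F(a)->G(b)).
The count equals the sum of all entries in the hom-matrix.
sum(row 0) = 13
sum(row 1) = 22
sum(row 2) = 20
sum(row 3) = 25
sum(row 4) = 23
Grand total = 103

103


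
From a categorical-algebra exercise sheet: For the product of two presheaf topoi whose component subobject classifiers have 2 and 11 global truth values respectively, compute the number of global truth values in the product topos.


In a product of presheaf topoi E_1 x E_2, the subobject classifier
is Omega = Omega_1 x Omega_2 (componentwise), so
|Omega(top)| = |Omega_1(top_1)| * |Omega_2(top_2)|.
= 2 * 11 = 22.

22


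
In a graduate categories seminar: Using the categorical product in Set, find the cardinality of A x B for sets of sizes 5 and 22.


In Set, the product A x B is the Cartesian product.
By the universal property, |A x B| = |A| * |B|.
|A x B| = 5 * 22 = 110

110


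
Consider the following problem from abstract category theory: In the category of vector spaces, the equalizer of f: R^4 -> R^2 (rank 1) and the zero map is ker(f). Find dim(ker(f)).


The equalizer of f and the zero map is ker(f).
By the rank-nullity theorem: dim(ker(f)) = dim(domain) - rank(f).
dim(ker(f)) = 4 - 1 = 3

3


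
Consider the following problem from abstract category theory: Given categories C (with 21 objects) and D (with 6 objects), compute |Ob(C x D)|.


The product category C x D has objects that are pairs (c, d).
Number of pairs = |Ob(C)| * |Ob(D)| = 21 * 6 = 126

126


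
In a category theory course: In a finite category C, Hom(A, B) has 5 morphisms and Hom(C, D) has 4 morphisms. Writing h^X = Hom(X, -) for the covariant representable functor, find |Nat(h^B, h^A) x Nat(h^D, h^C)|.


By the Yoneda lemma, Nat(h^B, h^A) is isomorphic to Hom(A, B),
so |Nat(h^B, h^A)| = |Hom(A, B)| and |Nat(h^D, h^C)| = |Hom(C, D)|.
|Hom(A, B)| = 5, |Hom(C, D)| = 4.
|Nat(h^B, h^A) x Nat(h^D, h^C)| = 5 * 4 = 20

20


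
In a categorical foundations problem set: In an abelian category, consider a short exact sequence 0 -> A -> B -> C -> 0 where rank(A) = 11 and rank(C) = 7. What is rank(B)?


For a short exact sequence 0 -> A -> B -> C -> 0,
rank is additive: rank(B) = rank(A) + rank(C).
rank(B) = 11 + 7 = 18

18


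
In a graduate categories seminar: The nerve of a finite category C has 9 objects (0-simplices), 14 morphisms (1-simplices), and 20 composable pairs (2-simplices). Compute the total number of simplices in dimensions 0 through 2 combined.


The 2-skeleton of the nerve N(C) consists of simplices in dimensions 0, 1, 2:
  |N(C)_0| = 9 (objects)
  |N(C)_1| = 14 (morphisms)
  |N(C)_2| = 20 (composable pairs)
Total = 9 + 14 + 20 = 43

43


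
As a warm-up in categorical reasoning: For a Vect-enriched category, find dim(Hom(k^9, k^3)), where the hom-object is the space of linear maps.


In Vect-enriched categories, Hom(k^n, k^m) is the space of m x n matrices.
dim(Hom(k^9, k^3)) = 3 * 9 = 27

27


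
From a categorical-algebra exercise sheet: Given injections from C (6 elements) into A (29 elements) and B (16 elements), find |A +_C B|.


The pushout A +_C B identifies the images of C in A and B.
|A +_C B| = |A| + |B| - |C| (for injections).
= 29 + 16 - 6 = 39

39


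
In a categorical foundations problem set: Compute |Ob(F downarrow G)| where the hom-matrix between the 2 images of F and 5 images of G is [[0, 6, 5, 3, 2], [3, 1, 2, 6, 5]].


Objects of (F downarrow G) are triples (a, b, h: F(a)->G(b)).
The count equals the sum of all entries in the hom-matrix.
sum(row 0) = 16
sum(row 1) = 17
Grand total = 33

33


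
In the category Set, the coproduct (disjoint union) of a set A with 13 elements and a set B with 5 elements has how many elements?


In Set, the coproduct A + B is the disjoint union.
|A + B| = |A| + |B| = 13 + 5 = 18

18


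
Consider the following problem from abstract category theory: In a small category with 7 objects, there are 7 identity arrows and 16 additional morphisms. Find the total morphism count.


Each object has an identity morphism, giving 7 identities.
Adding the 16 non-identity morphisms:
Total = 7 + 16 = 23

23


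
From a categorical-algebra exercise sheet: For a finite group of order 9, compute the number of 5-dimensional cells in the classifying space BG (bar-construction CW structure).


In the bar-construction CW model of BG, the n-cells are indexed by
n-tuples [g_1|...|g_n] of non-identity elements of G (degenerate
simplices with some g_i = e do not contribute cells), so there are
(|G| - 1)^n n-cells.
For dim = 5 with |G| = 9:
cells = (9 - 1)^5 = 8^5 = 32768

32768


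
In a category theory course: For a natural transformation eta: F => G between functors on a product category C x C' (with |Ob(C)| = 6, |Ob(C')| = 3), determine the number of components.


A natural transformation eta: F => G assigns one component morphism per
object of the domain category.
The domain is the product category C x C', so
|Ob(C x C')| = |Ob(C)| * |Ob(C')| = 6 * 3 = 18.
Therefore eta has 18 component morphisms.

18


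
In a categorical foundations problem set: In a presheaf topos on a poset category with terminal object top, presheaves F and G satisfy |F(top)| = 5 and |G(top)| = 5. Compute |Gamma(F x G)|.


Global sections of a presheaf on a poset with terminal top satisfy
Gamma(H) ~ H(top). Presheaves admit pointwise products, so
(F x G)(top) = F(top) x G(top) (Cartesian product).
|Gamma(F x G)| = |F(top)| * |G(top)| = 5 * 5 = 25.

25


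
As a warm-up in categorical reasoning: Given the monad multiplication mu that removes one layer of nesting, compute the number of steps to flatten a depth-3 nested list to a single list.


Each application of mu: T^2 -> T removes one layer of nesting.
Starting at depth 3 (i.e., T^3(X)), we need to reach T(X).
Number of mu applications = 3 - 1 = 2

2


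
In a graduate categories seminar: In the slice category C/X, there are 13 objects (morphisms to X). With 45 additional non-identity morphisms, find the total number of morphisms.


In the slice category C/X, objects are morphisms to X.
Identity morphisms: 13 (one per object of C/X).
Non-identity morphisms: 45.
Total = 13 + 45 = 58

58


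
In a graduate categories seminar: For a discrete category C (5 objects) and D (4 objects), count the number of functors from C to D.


A functor from a discrete category C to D is determined by
where each object maps. Each of the 5 objects of C can map
to any of the 4 objects of D independently.
Number of functors = 4^5 = 1024

1024


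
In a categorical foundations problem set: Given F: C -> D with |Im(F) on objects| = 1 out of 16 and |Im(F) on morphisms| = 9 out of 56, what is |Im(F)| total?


The image of F consists of distinct objects and distinct morphisms.
|Im(F)| on objects = 1
|Im(F)| on morphisms = 9
Total image cardinality = 1 + 9 = 10

10


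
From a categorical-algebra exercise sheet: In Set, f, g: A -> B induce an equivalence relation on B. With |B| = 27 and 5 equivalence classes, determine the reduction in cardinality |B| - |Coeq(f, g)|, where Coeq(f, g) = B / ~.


The coequalizer Coeq(f, g) = B / ~ has one element per equivalence class.
|B| = 27, |Coeq(f, g)| = 5.
|B| - |Coeq(f, g)| = 27 - 5 = 22.

22


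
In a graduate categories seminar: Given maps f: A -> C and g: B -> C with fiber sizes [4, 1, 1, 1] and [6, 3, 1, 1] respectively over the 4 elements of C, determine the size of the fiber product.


The pullback A x_C B consists of pairs (a, b) with f(a) = g(b).
For each element c in C, the fiber product has |f^-1(c)| * |g^-1(c)| elements.
Summing over C: 4 * 6 + 1 * 3 + 1 * 1 + 1 * 1
= 24 + 3 + 1 + 1 = 29

29


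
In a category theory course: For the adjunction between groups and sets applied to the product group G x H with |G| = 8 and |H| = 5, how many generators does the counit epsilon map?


The counit epsilon_K: F(U(K)) -> K of the Free-Forgetful adjunction
maps |K| generators of F(U(K)) into K. For K = G x H (the product group),
|G x H| = |G| * |H|.
Total generators mapped = 8 * 5 = 40.

40


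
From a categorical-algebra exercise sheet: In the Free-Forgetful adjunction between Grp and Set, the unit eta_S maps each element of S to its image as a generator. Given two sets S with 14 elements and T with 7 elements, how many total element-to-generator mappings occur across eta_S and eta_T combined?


The unit eta_X: X -> U(F(X)) of the Free-Forgetful adjunction
maps each element of X to a generator of F(X). For X = S + T (disjoint
union in Set), |S + T| = |S| + |T|.
Total mappings = 14 + 7 = 21.

21


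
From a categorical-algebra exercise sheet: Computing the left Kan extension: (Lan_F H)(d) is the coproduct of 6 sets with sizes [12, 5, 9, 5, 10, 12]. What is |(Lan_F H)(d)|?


Pointwise, the left Kan extension (Lan_F H)(d) is the colimit, indexed
by the comma category (F downarrow d), of H composed with the
projection (F downarrow d) -> C. Here that colimit is given
as a coproduct (disjoint union) of sets, so its cardinality is the
sum of the sizes of the summands.
Coproduct of sets with sizes: 12 + 5 + 9 + 5 + 10 + 12
= 53

53


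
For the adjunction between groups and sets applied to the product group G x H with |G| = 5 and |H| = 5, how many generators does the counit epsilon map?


The counit epsilon_K: F(U(K)) -> K of the Free-Forgetful adjunction
maps |K| generators of F(U(K)) into K. For K = G x H (the product group),
|G x H| = |G| * |H|.
Total generators mapped = 5 * 5 = 25.

25


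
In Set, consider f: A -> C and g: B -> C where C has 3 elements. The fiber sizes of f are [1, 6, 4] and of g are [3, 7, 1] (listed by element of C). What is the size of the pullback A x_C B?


The pullback A x_C B consists of pairs (a, b) with f(a) = g(b).
For each element c in C, the fiber product has |f^-1(c)| * |g^-1(c)| elements.
Summing over C: 1 * 3 + 6 * 7 + 4 * 1
= 3 + 42 + 4 = 49

49


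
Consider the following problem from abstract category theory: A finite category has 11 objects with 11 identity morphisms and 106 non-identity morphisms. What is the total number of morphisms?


Each object has an identity morphism, giving 11 identities.
Adding the 106 non-identity morphisms:
Total = 11 + 106 = 117

117


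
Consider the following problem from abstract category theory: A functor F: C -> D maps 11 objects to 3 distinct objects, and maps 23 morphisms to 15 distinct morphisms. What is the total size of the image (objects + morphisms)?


The image of F consists of distinct objects and distinct morphisms.
|Im(F)| on objects = 3
|Im(F)| on morphisms = 15
Total image cardinality = 3 + 15 = 18

18


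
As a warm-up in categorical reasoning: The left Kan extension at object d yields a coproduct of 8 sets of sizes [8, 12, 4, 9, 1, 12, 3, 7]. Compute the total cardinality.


Pointwise, the left Kan extension (Lan_F H)(d) is the colimit, indexed
by the comma category (F downarrow d), of H composed with the
projection (F downarrow d) -> C. Here that colimit is given
as a coproduct (disjoint union) of sets, so its cardinality is the
sum of the sizes of the summands.
Coproduct of sets with sizes: 8 + 12 + 4 + 9 + 1 + 12 + 3 + 7
= 56

56


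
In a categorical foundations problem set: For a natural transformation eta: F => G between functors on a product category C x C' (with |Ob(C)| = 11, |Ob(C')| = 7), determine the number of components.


A natural transformation eta: F => G assigns one component morphism per
object of the domain category.
The domain is the product category C x C', so
|Ob(C x C')| = |Ob(C)| * |Ob(C')| = 11 * 7 = 77.
Therefore eta has 77 component morphisms.

77


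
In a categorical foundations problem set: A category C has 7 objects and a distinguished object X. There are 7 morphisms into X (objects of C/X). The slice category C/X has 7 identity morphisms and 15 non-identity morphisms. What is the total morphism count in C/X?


In the slice category C/X, objects are morphisms to X.
Identity morphisms: 7 (one per object of C/X).
Non-identity morphisms: 15.
Total = 7 + 15 = 22

22


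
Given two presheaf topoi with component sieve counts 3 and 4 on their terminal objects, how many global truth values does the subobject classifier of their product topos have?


In a product of presheaf topoi E_1 x E_2, the subobject classifier
is Omega = Omega_1 x Omega_2 (componentwise), so
|Omega(top)| = |Omega_1(top_1)| * |Omega_2(top_2)|.
= 3 * 4 = 12.

12


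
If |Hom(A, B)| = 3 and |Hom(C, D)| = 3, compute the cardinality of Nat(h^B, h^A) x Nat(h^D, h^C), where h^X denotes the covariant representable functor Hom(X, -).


By the Yoneda lemma, Nat(h^B, h^A) is isomorphic to Hom(A, B),
so |Nat(h^B, h^A)| = |Hom(A, B)| and |Nat(h^D, h^C)| = |Hom(C, D)|.
|Hom(A, B)| = 3, |Hom(C, D)| = 3.
|Nat(h^B, h^A) x Nat(h^D, h^C)| = 3 * 3 = 9

9


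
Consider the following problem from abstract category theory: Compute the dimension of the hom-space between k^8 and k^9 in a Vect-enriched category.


In Vect-enriched categories, Hom(k^n, k^m) is the space of m x n matrices.
dim(Hom(k^8, k^9)) = 9 * 8 = 72

72


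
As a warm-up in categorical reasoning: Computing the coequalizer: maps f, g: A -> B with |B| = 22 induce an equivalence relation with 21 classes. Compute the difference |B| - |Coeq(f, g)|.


The coequalizer Coeq(f, g) = B / ~ has one element per equivalence class.
|B| = 22, |Coeq(f, g)| = 21.
|B| - |Coeq(f, g)| = 22 - 21 = 1.

1


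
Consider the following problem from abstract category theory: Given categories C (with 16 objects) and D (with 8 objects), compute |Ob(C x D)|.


The product category C x D has objects that are pairs (c, d).
Number of pairs = |Ob(C)| * |Ob(D)| = 16 * 8 = 128

128


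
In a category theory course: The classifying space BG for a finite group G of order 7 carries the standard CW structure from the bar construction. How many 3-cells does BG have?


In the bar-construction CW model of BG, the n-cells are indexed by
n-tuples [g_1|...|g_n] of non-identity elements of G (degenerate
simplices with some g_i = e do not contribute cells), so there are
(|G| - 1)^n n-cells.
For dim = 3 with |G| = 7:
cells = (7 - 1)^3 = 6^3 = 216

216


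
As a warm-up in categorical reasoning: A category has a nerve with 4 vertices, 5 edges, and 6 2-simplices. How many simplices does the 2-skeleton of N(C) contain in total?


The 2-skeleton of the nerve N(C) consists of simplices in dimensions 0, 1, 2:
  |N(C)_0| = 4 (objects)
  |N(C)_1| = 5 (morphisms)
  |N(C)_2| = 6 (composable pairs)
Total = 4 + 5 + 6 = 15

15


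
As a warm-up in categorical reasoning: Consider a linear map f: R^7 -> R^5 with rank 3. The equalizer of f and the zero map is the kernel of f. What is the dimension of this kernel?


The equalizer of f and the zero map is ker(f).
By the rank-nullity theorem: dim(ker(f)) = dim(domain) - rank(f).
dim(ker(f)) = 7 - 3 = 4

4


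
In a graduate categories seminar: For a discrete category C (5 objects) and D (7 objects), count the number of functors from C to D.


A functor from a discrete category C to D is determined by
where each object maps. Each of the 5 objects of C can map
to any of the 7 objects of D independently.
Number of functors = 7^5 = 16807

16807


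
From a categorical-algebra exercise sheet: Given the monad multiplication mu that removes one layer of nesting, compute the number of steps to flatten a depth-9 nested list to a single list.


Each application of mu: T^2 -> T removes one layer of nesting.
Starting at depth 9 (i.e., T^9(X)), we need to reach T(X).
Number of mu applications = 9 - 1 = 8

8


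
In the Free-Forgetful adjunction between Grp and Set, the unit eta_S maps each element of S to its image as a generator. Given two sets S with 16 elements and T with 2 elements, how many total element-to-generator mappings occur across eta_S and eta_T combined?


The unit eta_X: X -> U(F(X)) of the Free-Forgetful adjunction
maps each element of X to a generator of F(X). For X = S + T (disjoint
union in Set), |S + T| = |S| + |T|.
Total mappings = 16 + 2 = 18.

18


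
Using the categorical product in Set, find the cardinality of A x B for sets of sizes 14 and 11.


In Set, the product A x B is the Cartesian product.
By the universal property, |A x B| = |A| * |B|.
|A x B| = 14 * 11 = 154

154


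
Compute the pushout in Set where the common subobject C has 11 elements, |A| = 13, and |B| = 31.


The pushout A +_C B identifies the images of C in A and B.
|A +_C B| = |A| + |B| - |C| (for injections).
= 13 + 31 - 11 = 33

33


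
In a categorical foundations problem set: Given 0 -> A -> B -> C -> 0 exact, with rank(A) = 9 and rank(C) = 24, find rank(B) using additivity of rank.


For a short exact sequence 0 -> A -> B -> C -> 0,
rank is additive: rank(B) = rank(A) + rank(C).
rank(B) = 9 + 24 = 33

33


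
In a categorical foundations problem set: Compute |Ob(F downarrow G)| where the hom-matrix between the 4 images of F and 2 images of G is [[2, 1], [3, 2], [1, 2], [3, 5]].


Objects of (F downarrow G) are triples (a, b, h: F(a)->G(b)).
The count equals the sum of all entries in the hom-matrix.
sum(row 0) = 3
sum(row 1) = 5
sum(row 2) = 3
sum(row 3) = 8
Grand total = 19

19


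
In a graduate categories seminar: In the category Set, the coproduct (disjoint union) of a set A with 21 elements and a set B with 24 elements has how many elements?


In Set, the coproduct A + B is the disjoint union.
|A + B| = |A| + |B| = 21 + 24 = 45

45


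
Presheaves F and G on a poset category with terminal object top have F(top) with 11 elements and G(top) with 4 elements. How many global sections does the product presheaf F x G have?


Global sections of a presheaf on a poset with terminal top satisfy
Gamma(H) ~ H(top). Presheaves admit pointwise products, so
(F x G)(top) = F(top) x G(top) (Cartesian product).
|Gamma(F x G)| = |F(top)| * |G(top)| = 11 * 4 = 44.

44


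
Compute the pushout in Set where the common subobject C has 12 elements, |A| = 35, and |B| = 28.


The pushout A +_C B identifies the images of C in A and B.
|A +_C B| = |A| + |B| - |C| (for injections).
= 35 + 28 - 12 = 51

51


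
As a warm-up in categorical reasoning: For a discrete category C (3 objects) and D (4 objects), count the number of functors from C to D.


A functor from a discrete category C to D is determined by
where each object maps. Each of the 3 objects of C can map
to any of the 4 objects of D independently.
Number of functors = 4^3 = 64

64


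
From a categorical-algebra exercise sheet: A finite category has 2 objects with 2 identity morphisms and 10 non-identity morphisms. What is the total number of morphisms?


Each object has an identity morphism, giving 2 identities.
Adding the 10 non-identity morphisms:
Total = 2 + 10 = 12

12


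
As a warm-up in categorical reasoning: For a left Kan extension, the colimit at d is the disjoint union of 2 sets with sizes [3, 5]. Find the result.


Pointwise, the left Kan extension (Lan_F H)(d) is the colimit, indexed
by the comma category (F downarrow d), of H composed with the
projection (F downarrow d) -> C. Here that colimit is given
as a coproduct (disjoint union) of sets, so its cardinality is the
sum of the sizes of the summands.
Coproduct of sets with sizes: 3 + 5
= 8

8


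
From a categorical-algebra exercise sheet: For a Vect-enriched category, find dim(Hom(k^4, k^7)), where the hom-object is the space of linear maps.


In Vect-enriched categories, Hom(k^n, k^m) is the space of m x n matrices.
dim(Hom(k^4, k^7)) = 7 * 4 = 28

28


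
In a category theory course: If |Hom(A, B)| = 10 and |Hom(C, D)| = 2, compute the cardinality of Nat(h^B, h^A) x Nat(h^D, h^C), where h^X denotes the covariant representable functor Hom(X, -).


By the Yoneda lemma, Nat(h^B, h^A) is isomorphic to Hom(A, B),
so |Nat(h^B, h^A)| = |Hom(A, B)| and |Nat(h^D, h^C)| = |Hom(C, D)|.
|Hom(A, B)| = 10, |Hom(C, D)| = 2.
|Nat(h^B, h^A) x Nat(h^D, h^C)| = 10 * 2 = 20

20


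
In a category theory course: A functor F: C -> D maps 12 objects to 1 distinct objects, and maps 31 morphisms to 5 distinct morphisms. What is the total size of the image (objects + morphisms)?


The image of F consists of distinct objects and distinct morphisms.
|Im(F)| on objects = 1
|Im(F)| on morphisms = 5
Total image cardinality = 1 + 5 = 6

6


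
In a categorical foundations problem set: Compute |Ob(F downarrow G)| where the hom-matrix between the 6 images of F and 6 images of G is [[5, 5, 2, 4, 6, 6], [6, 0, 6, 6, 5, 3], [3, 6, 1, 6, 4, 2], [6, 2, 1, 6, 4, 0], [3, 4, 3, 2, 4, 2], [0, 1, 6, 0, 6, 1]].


Objects of (F downarrow G) are triples (a, b, h: F(a)->G(b)).
The count equals the sum of all entries in the hom-matrix.
sum(row 0) = 28
sum(row 1) = 26
sum(row 2) = 22
sum(row 3) = 19
sum(row 4) = 18
sum(row 5) = 14
Grand total = 127

127


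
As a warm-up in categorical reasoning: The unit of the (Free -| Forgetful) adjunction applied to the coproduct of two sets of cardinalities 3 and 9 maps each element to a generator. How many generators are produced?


The unit eta_X: X -> U(F(X)) of the Free-Forgetful adjunction
maps each element of X to a generator of F(X). For X = S + T (disjoint
union in Set), |S + T| = |S| + |T|.
Total mappings = 3 + 9 = 12.

12


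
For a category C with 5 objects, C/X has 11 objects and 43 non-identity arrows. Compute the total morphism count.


In the slice category C/X, objects are morphisms to X.
Identity morphisms: 11 (one per object of C/X).
Non-identity morphisms: 43.
Total = 11 + 43 = 54

54


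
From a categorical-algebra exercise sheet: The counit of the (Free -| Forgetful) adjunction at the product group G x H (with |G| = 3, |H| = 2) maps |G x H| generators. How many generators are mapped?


The counit epsilon_K: F(U(K)) -> K of the Free-Forgetful adjunction
maps |K| generators of F(U(K)) into K. For K = G x H (the product group),
|G x H| = |G| * |H|.
Total generators mapped = 3 * 2 = 6.

6


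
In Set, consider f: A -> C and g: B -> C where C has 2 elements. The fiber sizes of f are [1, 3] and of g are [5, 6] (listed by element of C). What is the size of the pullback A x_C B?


The pullback A x_C B consists of pairs (a, b) with f(a) = g(b).
For each element c in C, the fiber product has |f^-1(c)| * |g^-1(c)| elements.
Summing over C: 1 * 5 + 3 * 6
= 5 + 18 = 23

23


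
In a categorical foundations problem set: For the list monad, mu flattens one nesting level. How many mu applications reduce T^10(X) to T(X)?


Each application of mu: T^2 -> T removes one layer of nesting.
Starting at depth 10 (i.e., T^10(X)), we need to reach T(X).
Number of mu applications = 10 - 1 = 9

9


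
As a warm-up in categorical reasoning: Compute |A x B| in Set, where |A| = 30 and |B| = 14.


In Set, the product A x B is the Cartesian product.
By the universal property, |A x B| = |A| * |B|.
|A x B| = 30 * 14 = 420

420


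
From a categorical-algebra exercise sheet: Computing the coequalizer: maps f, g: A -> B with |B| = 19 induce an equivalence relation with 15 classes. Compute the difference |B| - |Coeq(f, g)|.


The coequalizer Coeq(f, g) = B / ~ has one element per equivalence class.
|B| = 19, |Coeq(f, g)| = 15.
|B| - |Coeq(f, g)| = 19 - 15 = 4.

4


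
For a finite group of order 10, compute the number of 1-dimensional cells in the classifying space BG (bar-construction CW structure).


In the bar-construction CW model of BG, the n-cells are indexed by
n-tuples [g_1|...|g_n] of non-identity elements of G (degenerate
simplices with some g_i = e do not contribute cells), so there are
(|G| - 1)^n n-cells.
For dim = 1 with |G| = 10:
cells = (10 - 1)^1 = 9^1 = 9

9


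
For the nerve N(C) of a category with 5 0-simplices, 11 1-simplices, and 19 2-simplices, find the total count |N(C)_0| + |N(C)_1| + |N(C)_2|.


The 2-skeleton of the nerve N(C) consists of simplices in dimensions 0, 1, 2:
  |N(C)_0| = 5 (objects)
  |N(C)_1| = 11 (morphisms)
  |N(C)_2| = 19 (composable pairs)
Total = 5 + 11 + 19 = 35

35


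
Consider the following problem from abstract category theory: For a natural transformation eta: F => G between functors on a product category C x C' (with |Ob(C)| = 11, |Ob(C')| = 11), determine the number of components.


A natural transformation eta: F => G assigns one component morphism per
object of the domain category.
The domain is the product category C x C', so
|Ob(C x C')| = |Ob(C)| * |Ob(C')| = 11 * 11 = 121.
Therefore eta has 121 component morphisms.

121


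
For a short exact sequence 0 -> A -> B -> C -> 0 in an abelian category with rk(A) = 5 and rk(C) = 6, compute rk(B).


For a short exact sequence 0 -> A -> B -> C -> 0,
rank is additive: rank(B) = rank(A) + rank(C).
rank(B) = 5 + 6 = 11

11


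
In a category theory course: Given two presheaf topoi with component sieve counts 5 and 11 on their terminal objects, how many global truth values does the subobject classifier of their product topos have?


In a product of presheaf topoi E_1 x E_2, the subobject classifier
is Omega = Omega_1 x Omega_2 (componentwise), so
|Omega(top)| = |Omega_1(top_1)| * |Omega_2(top_2)|.
= 5 * 11 = 55.

55


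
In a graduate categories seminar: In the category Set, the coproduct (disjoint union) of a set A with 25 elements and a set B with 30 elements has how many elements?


In Set, the coproduct A + B is the disjoint union.
|A + B| = |A| + |B| = 25 + 30 = 55

55


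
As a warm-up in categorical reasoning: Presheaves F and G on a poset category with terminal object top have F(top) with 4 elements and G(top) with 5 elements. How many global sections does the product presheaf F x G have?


Global sections of a presheaf on a poset with terminal top satisfy
Gamma(H) ~ H(top). Presheaves admit pointwise products, so
(F x G)(top) = F(top) x G(top) (Cartesian product).
|Gamma(F x G)| = |F(top)| * |G(top)| = 4 * 5 = 20.

20


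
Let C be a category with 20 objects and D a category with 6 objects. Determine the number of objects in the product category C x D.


The product category C x D has objects that are pairs (c, d).
Number of pairs = |Ob(C)| * |Ob(D)| = 20 * 6 = 120

120


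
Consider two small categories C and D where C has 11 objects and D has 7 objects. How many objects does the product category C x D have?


The product category C x D has objects that are pairs (c, d).
Number of pairs = |Ob(C)| * |Ob(D)| = 11 * 7 = 77

77


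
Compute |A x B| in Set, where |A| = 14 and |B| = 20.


In Set, the product A x B is the Cartesian product.
By the universal property, |A x B| = |A| * |B|.
|A x B| = 14 * 20 = 280

280


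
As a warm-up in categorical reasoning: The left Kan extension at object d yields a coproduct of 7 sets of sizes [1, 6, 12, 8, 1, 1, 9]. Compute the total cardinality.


Pointwise, the left Kan extension (Lan_F H)(d) is the colimit, indexed
by the comma category (F downarrow d), of H composed with the
projection (F downarrow d) -> C. Here that colimit is given
as a coproduct (disjoint union) of sets, so its cardinality is the
sum of the sizes of the summands.
Coproduct of sets with sizes: 1 + 6 + 12 + 8 + 1 + 1 + 9
= 38

38
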